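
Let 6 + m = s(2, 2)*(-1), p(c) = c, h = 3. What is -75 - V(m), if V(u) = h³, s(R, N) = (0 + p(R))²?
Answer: -102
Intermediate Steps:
s(R, N) = R² (s(R, N) = (0 + R)² = R²)
m = -10 (m = -6 + 2²*(-1) = -6 + 4*(-1) = -6 - 4 = -10)
V(u) = 27 (V(u) = 3³ = 27)
-75 - V(m) = -75 - 1*27 = -75 - 27 = -102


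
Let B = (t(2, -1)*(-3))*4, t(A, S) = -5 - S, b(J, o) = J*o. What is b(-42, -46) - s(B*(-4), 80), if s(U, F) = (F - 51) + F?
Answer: 1823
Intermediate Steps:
B = 48 (B = ((-5 - 1*(-1))*(-3))*4 = ((-5 + 1)*(-3))*4 = -4*(-3)*4 = 12*4 = 48)
s(U, F) = -51 + 2*F (s(U, F) = (-51 + F) + F = -51 + 2*F)
b(-42, -46) - s(B*(-4), 80) = -42*(-46) - (-51 + 2*80) = 1932 - (-51 + 160) = 1932 - 1*109 = 1932 - 109 = 1823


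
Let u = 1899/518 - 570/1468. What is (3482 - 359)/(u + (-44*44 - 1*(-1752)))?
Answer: -296850519/17178193 ≈ -17.281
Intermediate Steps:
u = 311559/95053 (u = 1899*(1/518) - 570*1/1468 = 1899/518 - 285/734 = 311559/95053 ≈ 3.2777)
(3482 - 359)/(u + (-44*44 - 1*(-1752))) = (3482 - 359)/(311559/95053 + (-44*44 - 1*(-1752))) = 3123/(311559/95053 + (-1936 + 1752)) = 3123/(311559/95053 - 184) = 3123/(-17178193/95053) = 3123*(-95053/17178193) = -296850519/17178193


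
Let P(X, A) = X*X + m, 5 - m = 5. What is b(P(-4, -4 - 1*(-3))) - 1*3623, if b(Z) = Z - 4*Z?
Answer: -3671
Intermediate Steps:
m = 0 (m = 5 - 1*5 = 5 - 5 = 0)
P(X, A) = X² (P(X, A) = X*X + 0 = X² + 0 = X²)
b(Z) = -3*Z
b(P(-4, -4 - 1*(-3))) - 1*3623 = -3*(-4)² - 1*3623 = -3*16 - 3623 = -48 - 3623 = -3671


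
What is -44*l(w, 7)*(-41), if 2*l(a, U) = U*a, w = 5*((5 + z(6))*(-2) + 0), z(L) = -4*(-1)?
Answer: -568260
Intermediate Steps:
z(L) = 4
w = -90 (w = 5*((5 + 4)*(-2) + 0) = 5*(9*(-2) + 0) = 5*(-18 + 0) = 5*(-18) = -90)
l(a, U) = U*a/2 (l(a, U) = (U*a)/2 = U*a/2)
-44*l(w, 7)*(-41) = -22*7*(-90)*(-41) = -44*(-315)*(-41) = 13860*(-41) = -568260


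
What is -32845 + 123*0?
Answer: -32845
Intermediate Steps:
-32845 + 123*0 = -32845 + 0 = -32845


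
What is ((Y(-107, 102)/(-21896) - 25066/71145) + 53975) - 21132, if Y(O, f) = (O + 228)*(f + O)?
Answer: 3009530669597/91634760 ≈ 32843.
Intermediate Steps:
Y(O, f) = (228 + O)*(O + f)
((Y(-107, 102)/(-21896) - 25066/71145) + 53975) - 21132 = ((((-107)**2 + 228*(-107) + 228*102 - 107*102)/(-21896) - 25066/71145) + 53975) - 21132 = (((11449 - 24396 + 23256 - 10914)*(-1/21896) - 25066*1/71145) + 53975) - 21132 = ((-605*(-1/21896) - 25066/71145) + 53975) - 21132 = ((605/21896 - 25066/71145) + 53975) - 21132 = (-29753083/91634760 + 53975) - 21132 = 4945956417917/91634760 - 21132 = 3009530669597/91634760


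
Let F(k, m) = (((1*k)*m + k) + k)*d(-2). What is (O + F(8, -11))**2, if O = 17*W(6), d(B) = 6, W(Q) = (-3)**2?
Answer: 77841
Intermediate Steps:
W(Q) = 9
F(k, m) = 12*k + 6*k*m (F(k, m) = (((1*k)*m + k) + k)*6 = ((k*m + k) + k)*6 = ((k + k*m) + k)*6 = (2*k + k*m)*6 = 12*k + 6*k*m)
O = 153 (O = 17*9 = 153)
(O + F(8, -11))**2 = (153 + 6*8*(2 - 11))**2 = (153 + 6*8*(-9))**2 = (153 - 432)**2 = (-279)**2 = 77841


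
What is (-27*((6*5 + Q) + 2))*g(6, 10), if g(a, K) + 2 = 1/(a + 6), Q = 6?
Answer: 3933/2 ≈ 1966.5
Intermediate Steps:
g(a, K) = -2 + 1/(6 + a) (g(a, K) = -2 + 1/(a + 6) = -2 + 1/(6 + a))
(-27*((6*5 + Q) + 2))*g(6, 10) = (-27*((6*5 + 6) + 2))*((-11 - 2*6)/(6 + 6)) = (-27*((30 + 6) + 2))*((-11 - 12)/12) = (-27*(36 + 2))*((1/12)*(-23)) = -27*38*(-23/12) = -9*114*(-23/12) = -1026*(-23/12) = 3933/2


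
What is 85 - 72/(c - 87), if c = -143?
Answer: 9811/115 ≈ 85.313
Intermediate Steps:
85 - 72/(c - 87) = 85 - 72/(-143 - 87) = 85 - 72/(-230) = 85 - 1/230*(-72) = 85 + 36/115 = 9811/115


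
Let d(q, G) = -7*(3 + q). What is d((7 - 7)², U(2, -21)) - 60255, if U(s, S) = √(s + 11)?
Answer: -60276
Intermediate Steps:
U(s, S) = √(11 + s)
d(q, G) = -21 - 7*q
d((7 - 7)², U(2, -21)) - 60255 = (-21 - 7*(7 - 7)²) - 60255 = (-21 - 7*0²) - 60255 = (-21 - 7*0) - 60255 = (-21 + 0) - 60255 = -21 - 60255 = -60276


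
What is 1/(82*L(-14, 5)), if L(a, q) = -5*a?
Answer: 1/5740 ≈ 0.00017422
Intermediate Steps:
1/(82*L(-14, 5)) = 1/(82*(-5*(-14))) = 1/(82*70) = 1/5740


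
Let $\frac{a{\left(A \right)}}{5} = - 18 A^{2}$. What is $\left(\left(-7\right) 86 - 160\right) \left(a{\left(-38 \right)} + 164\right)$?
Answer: $98904552$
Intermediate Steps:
$a{\left(A \right)} = - 90 A^{2}$ ($a{\left(A \right)} = 5 \left(- 18 A^{2}\right) = - 90 A^{2}$)
$\left(\left(-7\right) 86 - 160\right) \left(a{\left(-38 \right)} + 164\right) = \left(\left(-7\right) 86 - 160\right) \left(- 90 \left(-38\right)^{2} + 164\right) = \left(-602 - 160\right) \left(\left(-90\right) 1444 + 164\right) = - 762 \left(-129960 + 164\right) = \left(-762\right) \left(-129796\right) = 98904552$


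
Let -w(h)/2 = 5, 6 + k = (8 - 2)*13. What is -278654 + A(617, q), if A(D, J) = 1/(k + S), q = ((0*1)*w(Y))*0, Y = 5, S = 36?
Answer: -30094631/108 ≈ -2.7865e+5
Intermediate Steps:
k = 72 (k = -6 + (8 - 2)*13 = -6 + 6*13 = -6 + 78 = 72)
w(h) = -10 (w(h) = -2*5 = -10)
q = 0 (q = ((0*1)*(-10))*0 = (0*(-10))*0 = 0*0 = 0)
A(D, J) = 1/108 (A(D, J) = 1/(72 + 36) = 1/108)
-278654 + A(617, q) = -278654 + 1/108 = -30094631/108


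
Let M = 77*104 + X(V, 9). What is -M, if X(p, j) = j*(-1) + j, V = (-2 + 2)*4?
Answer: -8008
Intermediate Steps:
V = 0 (V = 0*4 = 0)
X(p, j) = 0 (X(p, j) = -j + j = 0)
M = 8008 (M = 77*104 + 0 = 8008 + 0 = 8008)
-M = -1*8008 = -8008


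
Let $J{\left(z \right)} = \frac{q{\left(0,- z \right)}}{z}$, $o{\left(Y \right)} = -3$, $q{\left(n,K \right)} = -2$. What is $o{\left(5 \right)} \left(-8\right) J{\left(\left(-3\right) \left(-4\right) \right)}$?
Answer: $-4$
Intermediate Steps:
$J{\left(z \right)} = - \frac{2}{z}$
$o{\left(5 \right)} \left(-8\right) J{\left(\left(-3\right) \left(-4\right) \right)} = \left(-3\right) \left(-8\right) \left(- \frac{2}{\left(-3\right) \left(-4\right)}\right) = 24 \left(- \frac{2}{12}\right) = 24 \left(\left(-2\right) \frac{1}{12}\right) = 24 \left(- \frac{1}{6}\right) = -4$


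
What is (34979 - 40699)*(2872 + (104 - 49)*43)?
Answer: -29955640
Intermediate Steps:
(34979 - 40699)*(2872 + (104 - 49)*43) = -5720*(2872 + 55*43) = -5720*(2872 + 2365) = -5720*5237 = -29955640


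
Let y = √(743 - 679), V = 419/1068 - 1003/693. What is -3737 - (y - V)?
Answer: -924181739/246708 ≈ -3746.1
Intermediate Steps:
V = -260279/246708 (V = 419*(1/1068) - 1003*1/693 = 419/1068 - 1003/693 = -260279/246708 ≈ -1.0550)
y = 8 (y = √64 = 8)
-3737 - (y - V) = -3737 - (8 - 1*(-260279/246708)) = -3737 - (8 + 260279/246708) = -3737 - 1*2233943/246708 = -3737 - 2233943/246708 = -924181739/246708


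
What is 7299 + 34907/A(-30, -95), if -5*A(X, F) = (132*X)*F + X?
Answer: 549098059/75234 ≈ 7298.5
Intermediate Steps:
A(X, F) = -X/5 - 132*F*X/5 (A(X, F) = -((132*X)*F + X)/5 = -(132*F*X + X)/5 = -(X + 132*F*X)/5 = -X/5 - 132*F*X/5)
7299 + 34907/A(-30, -95) = 7299 + 34907/((-1/5*(-30)*(1 + 132*(-95)))) = 7299 + 34907/((-1/5*(-30)*(1 - 12540))) = 7299 + 34907/((-1/5*(-30)*(-12539))) = 7299 + 34907/(-75234) = 7299 + 34907*(-1/75234) = 7299 - 34907/75234 = 549098059/75234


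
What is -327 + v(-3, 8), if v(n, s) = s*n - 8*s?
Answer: -415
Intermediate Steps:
v(n, s) = -8*s + n*s (v(n, s) = n*s - 8*s = -8*s + n*s)
-327 + v(-3, 8) = -327 + 8*(-8 - 3) = -327 + 8*(-11) = -327 - 88 = -415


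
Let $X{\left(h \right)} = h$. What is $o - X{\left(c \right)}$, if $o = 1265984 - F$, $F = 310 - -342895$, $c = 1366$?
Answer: $921413$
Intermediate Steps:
$F = 343205$ ($F = 310 + 342895 = 343205$)
$o = 922779$ ($o = 1265984 - 343205 = 922779$)
$o - X{\left(c \right)} = 922779 - 1366 = 921413$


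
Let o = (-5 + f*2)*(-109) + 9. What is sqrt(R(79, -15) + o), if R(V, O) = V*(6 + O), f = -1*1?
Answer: sqrt(61) ≈ 7.8102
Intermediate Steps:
f = -1
o = 772 (o = (-5 - 1*2)*(-109) + 9 = (-5 - 2)*(-109) + 9 = -7*(-109) + 9 = 763 + 9 = 772)
sqrt(R(79, -15) + o) = sqrt(79*(6 - 15) + 772) = sqrt(79*(-9) + 772) = sqrt(-711 + 772) = sqrt(61)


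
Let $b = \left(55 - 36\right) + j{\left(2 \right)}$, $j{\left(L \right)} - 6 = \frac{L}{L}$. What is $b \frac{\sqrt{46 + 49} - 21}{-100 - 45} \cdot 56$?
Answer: $\frac{30576}{145} - \frac{1456 \sqrt{95}}{145} \approx 113.0$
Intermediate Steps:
$j{\left(L \right)} = 7$ ($j{\left(L \right)} = 6 + \frac{L}{L} = 6 + 1 = 7$)
$b = 26$ ($b = \left(55 - 36\right) + 7 = 19 + 7 = 26$)
$b \frac{\sqrt{46 + 49} - 21}{-100 - 45} \cdot 56 = 26 \frac{\sqrt{46 + 49} - 21}{-100 - 45} \cdot 56 = 26 \frac{\sqrt{95} - 21}{-145} \cdot 56 = 26 \left(-21 + \sqrt{95}\right) \left(- \frac{1}{145}\right) 56 = 26 \left(\frac{21}{145} - \frac{\sqrt{95}}{145}\right) 56 = \left(\frac{546}{145} - \frac{26 \sqrt{95}}{145}\right) 56 = \frac{30576}{145} - \frac{1456 \sqrt{95}}{145}$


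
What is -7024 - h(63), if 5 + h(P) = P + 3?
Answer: -7085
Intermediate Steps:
h(P) = -2 + P (h(P) = -5 + (P + 3) = -5 + (3 + P) = -2 + P)
-7024 - h(63) = -7024 - (-2 + 63) = -7024 - 1*61 = -7024 - 61 = -7085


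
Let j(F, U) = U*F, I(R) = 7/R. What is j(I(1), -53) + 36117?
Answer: 35746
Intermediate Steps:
j(F, U) = F*U
j(I(1), -53) + 36117 = (7/1)*(-53) + 36117 = (7*1)*(-53) + 36117 = 7*(-53) + 36117 = -371 + 36117 = 35746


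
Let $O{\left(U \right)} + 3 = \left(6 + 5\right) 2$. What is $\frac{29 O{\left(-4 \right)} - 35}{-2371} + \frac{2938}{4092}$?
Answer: $\frac{2427263}{4851066} \approx 0.50036$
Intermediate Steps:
$O{\left(U \right)} = 19$ ($O{\left(U \right)} = -3 + \left(6 + 5\right) 2 = -3 + 11 \cdot 2 = -3 + 22 = 19$)
$\frac{29 O{\left(-4 \right)} - 35}{-2371} + \frac{2938}{4092} = \frac{29 \cdot 19 - 35}{-2371} + \frac{2938}{4092} = \left(551 - 35\right) \left(- \frac{1}{2371}\right) + 2938 \cdot \frac{1}{4092} = 516 \left(- \frac{1}{2371}\right) + \frac{1469}{2046} = - \frac{516}{2371} + \frac{1469}{2046} = \frac{2427263}{4851066}$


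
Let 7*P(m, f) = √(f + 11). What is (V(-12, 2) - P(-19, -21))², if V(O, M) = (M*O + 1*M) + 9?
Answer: (91 + I*√10)²/49 ≈ 168.8 + 11.746*I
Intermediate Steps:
P(m, f) = √(11 + f)/7 (P(m, f) = √(f + 11)/7 = √(11 + f)/7)
V(O, M) = 9 + M + M*O (V(O, M) = (M*O + M) + 9 = (M + M*O) + 9 = 9 + M + M*O)
(V(-12, 2) - P(-19, -21))² = ((9 + 2 + 2*(-12)) - √(11 - 21)/7)² = ((9 + 2 - 24) - √(-10)/7)² = (-13 - I*√10/7)²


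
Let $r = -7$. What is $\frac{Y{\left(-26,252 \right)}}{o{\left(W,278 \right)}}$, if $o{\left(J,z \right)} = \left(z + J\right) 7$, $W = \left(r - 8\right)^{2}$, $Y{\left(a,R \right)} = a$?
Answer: $- \frac{26}{3521} \approx -0.0073843$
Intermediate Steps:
$W = 225$ ($W = \left(-7 - 8\right)^{2} = \left(-15\right)^{2} = 225$)
$o{\left(J,z \right)} = 7 J + 7 z$ ($o{\left(J,z \right)} = \left(J + z\right) 7 = 7 J + 7 z$)
$\frac{Y{\left(-26,252 \right)}}{o{\left(W,278 \right)}} = - \frac{26}{7 \cdot 225 + 7 \cdot 278} = - \frac{26}{1575 + 1946} = - \frac{26}{3521}$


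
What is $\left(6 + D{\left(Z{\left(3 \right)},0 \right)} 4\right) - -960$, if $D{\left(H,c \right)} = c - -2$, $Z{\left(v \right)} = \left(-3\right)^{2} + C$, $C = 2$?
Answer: $974$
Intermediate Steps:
$Z{\left(v \right)} = 11$ ($Z{\left(v \right)} = \left(-3\right)^{2} + 2 = 9 + 2 = 11$)
$D{\left(H,c \right)} = 2 + c$ ($D{\left(H,c \right)} = c + 2 = 2 + c$)
$\left(6 + D{\left(Z{\left(3 \right)},0 \right)} 4\right) - -960 = \left(6 + \left(2 + 0\right) 4\right) - -960 = \left(6 + 2 \cdot 4\right) + 960 = \left(6 + 8\right) + 960 = 14 + 960 = 974$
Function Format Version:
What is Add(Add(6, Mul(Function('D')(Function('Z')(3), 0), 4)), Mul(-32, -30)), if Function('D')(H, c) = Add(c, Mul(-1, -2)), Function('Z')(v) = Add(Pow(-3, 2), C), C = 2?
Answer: 974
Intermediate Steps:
Function('Z')(v) = 11 (Function('Z')(v) = Add(Pow(-3, 2), 2) = Add(9, 2) = 11)
Function('D')(H, c) = Add(2, c) (Function('D')(H, c) = Add(c, 2) = Add(2, c))
Add(Add(6, Mul(Function('D')(Function('Z')(3), 0), 4)), Mul(-32, -30)) = Add(Add(6, Mul(Add(2, 0), 4)), Mul(-32, -30)) = Add(Add(6, Mul(2, 4)), 960) = Add(Add(6, 8), 960) = Add(14, 960) = 974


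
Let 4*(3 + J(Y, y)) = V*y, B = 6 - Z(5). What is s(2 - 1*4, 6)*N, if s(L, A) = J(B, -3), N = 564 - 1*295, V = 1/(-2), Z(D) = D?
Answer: -5649/8 ≈ -706.13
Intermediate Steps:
V = -1/2 (V = 1*(-1/2) = -1/2 ≈ -0.50000)
B = 1 (B = 6 - 1*5 = 6 - 5 = 1)
J(Y, y) = -3 - y/8 (J(Y, y) = -3 + (-y/2)/4 = -3 - y/8)
N = 269 (N = 564 - 295 = 269)
s(L, A) = -21/8 (s(L, A) = -3 - 1/8*(-3) = -3 + 3/8 = -21/8)
s(2 - 1*4, 6)*N = -21/8*269 = -5649/8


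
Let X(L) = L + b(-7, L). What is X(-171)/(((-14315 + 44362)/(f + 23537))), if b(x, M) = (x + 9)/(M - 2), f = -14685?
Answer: -261886420/5198131 ≈ -50.381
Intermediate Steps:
b(x, M) = (9 + x)/(-2 + M)
X(L) = L + 2/(-2 + L) (X(L) = L + (9 - 7)/(-2 + L) = L + 2/(-2 + L))
X(-171)/(((-14315 + 44362)/(f + 23537))) = ((2 - 171*(-2 - 171))/(-2 - 171))/(((-14315 + 44362)/(-14685 + 23537))) = ((2 - 171*(-173))/(-173))/((30047/8852)) = (-(2 + 29583)/173)/((30047*(1/8852))) = (-1/173*29585)/(30047/8852) = -29585/173*8852/30047 = -261886420/5198131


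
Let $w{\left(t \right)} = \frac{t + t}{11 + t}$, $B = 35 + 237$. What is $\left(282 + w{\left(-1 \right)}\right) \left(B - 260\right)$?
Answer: $\frac{16908}{5} \approx 3381.6$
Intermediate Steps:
$B = 272$
$w{\left(t \right)} = \frac{2 t}{11 + t}$
$\left(282 + w{\left(-1 \right)}\right) \left(B - 260\right) = \left(282 + 2 \left(-1\right) \frac{1}{11 - 1}\right) \left(272 - 260\right) = \left(282 + 2 \left(-1\right) \frac{1}{10}\right) 12 = \left(282 - \frac{1}{5}\right) 12 = \frac{1409}{5} \cdot 12 = \frac{16908}{5}$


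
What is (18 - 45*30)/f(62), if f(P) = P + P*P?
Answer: -74/217 ≈ -0.34101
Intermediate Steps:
f(P) = P + P²
(18 - 45*30)/f(62) = (18 - 45*30)/((62*(1 + 62))) = (18 - 1350)/((62*63)) = -1332/3906 = -1332*1/3906 = -74/217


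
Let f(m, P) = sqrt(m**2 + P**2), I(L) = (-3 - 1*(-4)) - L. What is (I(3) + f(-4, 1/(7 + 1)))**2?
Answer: 1281/64 - 5*sqrt(41)/2 ≈ 4.0078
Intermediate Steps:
I(L) = 1 - L (I(L) = (-3 + 4) - L = 1 - L)
f(m, P) = sqrt(P**2 + m**2)
(I(3) + f(-4, 1/(7 + 1)))**2 = ((1 - 1*3) + sqrt((1/(7 + 1))**2 + (-4)**2))**2 = ((1 - 3) + sqrt((1/8)**2 + 16))**2 = (-2 + sqrt((1/8)**2 + 16))**2 = (-2 + sqrt(1/64 + 16))**2 = (-2 + sqrt(1025/64))**2 = (-2 + 5*sqrt(41)/8)**2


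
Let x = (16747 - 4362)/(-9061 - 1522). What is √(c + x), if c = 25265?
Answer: √2829546125130/10583 ≈ 158.95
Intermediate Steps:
x = -12385/10583 (x = 12385/(-10583) = 12385*(-1/10583) = -12385/10583 ≈ -1.1703)
√(c + x) = √(25265 - 12385/10583) = √(267367110/10583) = √2829546125130/10583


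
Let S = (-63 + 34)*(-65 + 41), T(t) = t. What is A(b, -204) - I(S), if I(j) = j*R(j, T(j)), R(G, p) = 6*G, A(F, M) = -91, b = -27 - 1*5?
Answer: -2906587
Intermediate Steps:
b = -32 (b = -27 - 5 = -32)
S = 696 (S = -29*(-24) = 696)
I(j) = 6*j**2 (I(j) = j*(6*j) = 6*j**2)
A(b, -204) - I(S) = -91 - 6*696**2 = -91 - 6*484416 = -91 - 1*2906496 = -91 - 2906496 = -2906587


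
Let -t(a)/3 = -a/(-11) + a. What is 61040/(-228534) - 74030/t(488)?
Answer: 15419145125/334573776 ≈ 46.086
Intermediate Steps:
t(a) = -36*a/11 (t(a) = -3*(-a/(-11) + a) = -3*(-a*(-1/11) + a) = -3*(a/11 + a) = -36*a/11)
61040/(-228534) - 74030/t(488) = 61040/(-228534) - 74030/((-36/11*488)) = 61040*(-1/228534) - 74030/(-17568/11) = -30520/114267 - 74030*(-11/17568) = -30520/114267 + 407165/8784 = 15419145125/334573776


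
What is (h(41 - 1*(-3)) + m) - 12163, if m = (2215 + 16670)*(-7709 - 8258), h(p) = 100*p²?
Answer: -301355358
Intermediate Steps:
m = -301536795 (m = 18885*(-15967) = -301536795)
(h(41 - 1*(-3)) + m) - 12163 = (100*(41 - 1*(-3))² - 301536795) - 12163 = (100*(41 + 3)² - 301536795) - 12163 = (100*44² - 301536795) - 12163 = (100*1936 - 301536795) - 12163 = (193600 - 301536795) - 12163 = -301343195 - 12163 = -301355358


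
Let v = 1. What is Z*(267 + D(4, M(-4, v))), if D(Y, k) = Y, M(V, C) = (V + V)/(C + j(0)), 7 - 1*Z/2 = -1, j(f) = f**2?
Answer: 4336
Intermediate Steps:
Z = 16 (Z = 14 - 2*(-1) = 14 + 2 = 16)
M(V, C) = 2*V/C (M(V, C) = (V + V)/(C + 0**2) = (2*V)/(C + 0) = (2*V)/C = 2*V/C)
Z*(267 + D(4, M(-4, v))) = 16*(267 + 4) = 16*271 = 4336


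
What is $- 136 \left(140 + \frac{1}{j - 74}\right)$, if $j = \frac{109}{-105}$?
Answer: $- \frac{150001880}{7879} \approx -19038.0$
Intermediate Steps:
$j = - \frac{109}{105}$ ($j = 109 \left(- \frac{1}{105}\right) = - \frac{109}{105} \approx -1.0381$)
$- 136 \left(140 + \frac{1}{j - 74}\right) = - 136 \left(140 + \frac{1}{- \frac{109}{105} - 74}\right) = - 136 \left(140 + \frac{1}{- \frac{7879}{105}}\right) = - 136 \left(140 - \frac{105}{7879}\right) = \left(-136\right) \frac{1102955}{7879} = - \frac{150001880}{7879}$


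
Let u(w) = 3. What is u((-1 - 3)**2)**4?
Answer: 81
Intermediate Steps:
u((-1 - 3)**2)**4 = 3**4 = 81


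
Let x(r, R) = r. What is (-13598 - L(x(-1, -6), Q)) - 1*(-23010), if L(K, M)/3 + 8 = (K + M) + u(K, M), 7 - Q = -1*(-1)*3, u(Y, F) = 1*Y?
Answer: 9430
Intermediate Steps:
u(Y, F) = Y
Q = 4 (Q = 7 - (-1*(-1))*3 = 7 - 3 = 4)
L(K, M) = -24 + 3*M + 6*K (L(K, M) = -24 + 3*((K + M) + K) = -24 + 3*(M + 2*K) = -24 + (3*M + 6*K) = -24 + 3*M + 6*K)
(-13598 - L(x(-1, -6), Q)) - 1*(-23010) = (-13598 - (-24 + 3*4 + 6*(-1))) - 1*(-23010) = (-13598 - (-24 + 12 - 6)) + 23010 = (-13598 - 1*(-18)) + 23010 = (-13598 + 18) + 23010 = -13580 + 23010 = 9430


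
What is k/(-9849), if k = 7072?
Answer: -7072/9849 ≈ -0.71804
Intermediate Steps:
k/(-9849) = 7072/(-9849) = 7072*(-1/9849) = -7072/9849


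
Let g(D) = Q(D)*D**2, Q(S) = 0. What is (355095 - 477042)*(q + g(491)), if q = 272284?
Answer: -33204216948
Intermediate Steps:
g(D) = 0 (g(D) = 0*D**2 = 0)
(355095 - 477042)*(q + g(491)) = (355095 - 477042)*(272284 + 0) = -121947*272284 = -33204216948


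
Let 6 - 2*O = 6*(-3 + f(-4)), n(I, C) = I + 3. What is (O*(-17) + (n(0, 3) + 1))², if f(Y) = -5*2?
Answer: 504100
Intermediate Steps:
f(Y) = -10
n(I, C) = 3 + I
O = 42 (O = 3 - 3*(-3 - 10) = 3 - 3*(-13) = 3 - ½*(-78) = 3 + 39 = 42)
(O*(-17) + (n(0, 3) + 1))² = (42*(-17) + ((3 + 0) + 1))² = (-714 + (3 + 1))² = (-714 + 4)² = (-710)² = 504100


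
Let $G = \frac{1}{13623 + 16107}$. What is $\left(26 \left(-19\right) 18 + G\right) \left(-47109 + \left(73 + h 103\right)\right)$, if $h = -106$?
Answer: $\frac{2553445116781}{4955} \approx 5.1533 \cdot 10^{8}$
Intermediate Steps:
$G = \frac{1}{29730} \approx 3.3636 \cdot 10^{-5}$
$\left(26 \left(-19\right) 18 + G\right) \left(-47109 + \left(73 + h 103\right)\right) = \left(26 \left(-19\right) 18 + \frac{1}{29730}\right) \left(-47109 + \left(73 - 10918\right)\right) = \left(\left(-494\right) 18 + \frac{1}{29730}\right) \left(-47109 + \left(73 - 10918\right)\right) = \left(-8892 + \frac{1}{29730}\right) \left(-47109 - 10845\right) = \left(- \frac{264359159}{29730}\right) \left(-57954\right) = \frac{2553445116781}{4955}$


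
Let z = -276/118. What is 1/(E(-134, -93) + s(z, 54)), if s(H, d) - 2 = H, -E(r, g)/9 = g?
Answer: 59/49363 ≈ 0.0011952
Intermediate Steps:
E(r, g) = -9*g
z = -138/59 (z = -276*1/118 = -138/59 ≈ -2.3390)
s(H, d) = 2 + H
1/(E(-134, -93) + s(z, 54)) = 1/(-9*(-93) + (2 - 138/59)) = 1/(837 - 20/59) = 1/(49363/59) = 59/49363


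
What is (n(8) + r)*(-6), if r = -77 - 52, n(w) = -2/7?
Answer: 5430/7 ≈ 775.71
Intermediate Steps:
n(w) = -2/7 (n(w) = -2*⅐ = -2/7)
r = -129
(n(8) + r)*(-6) = (-2/7 - 129)*(-6) = -905/7*(-6) = 5430/7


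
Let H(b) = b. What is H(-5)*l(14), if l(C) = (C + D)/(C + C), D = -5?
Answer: -45/28 ≈ -1.6071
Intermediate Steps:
l(C) = (-5 + C)/(2*C) (l(C) = (C - 5)/(C + C) = (-5 + C)/((2*C)) = (-5 + C)*(1/(2*C)) = (-5 + C)/(2*C))
H(-5)*l(14) = -5*(-5 + 14)/(2*14) = -5*9/(2*14) = -5*9/28 = -45/28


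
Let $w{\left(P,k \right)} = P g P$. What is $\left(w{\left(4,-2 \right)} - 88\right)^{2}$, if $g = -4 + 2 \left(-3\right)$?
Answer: $61504$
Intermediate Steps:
$g = -10$ ($g = -4 - 6 = -10$)
$w{\left(P,k \right)} = - 10 P^{2}$ ($w{\left(P,k \right)} = P \left(-10\right) P = - 10 P P = - 10 P^{2}$)
$\left(w{\left(4,-2 \right)} - 88\right)^{2} = \left(- 10 \cdot 4^{2} - 88\right)^{2} = \left(\left(-10\right) 16 - 88\right)^{2} = \left(-160 - 88\right)^{2} = \left(-248\right)^{2} = 61504$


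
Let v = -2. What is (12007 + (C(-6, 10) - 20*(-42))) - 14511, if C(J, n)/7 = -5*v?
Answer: -1594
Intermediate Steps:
C(J, n) = 70 (C(J, n) = 7*(-5*(-2)) = 7*10 = 70)
(12007 + (C(-6, 10) - 20*(-42))) - 14511 = (12007 + (70 - 20*(-42))) - 14511 = (12007 + (70 + 840)) - 14511 = (12007 + 910) - 14511 = 12917 - 14511 = -1594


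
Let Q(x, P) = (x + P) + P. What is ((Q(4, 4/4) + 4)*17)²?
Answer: 28900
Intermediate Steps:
Q(x, P) = x + 2*P (Q(x, P) = (P + x) + P = x + 2*P)
((Q(4, 4/4) + 4)*17)² = (((4 + 2*(4/4)) + 4)*17)² = (((4 + 2*(4*(¼))) + 4)*17)² = (((4 + 2*1) + 4)*17)² = (((4 + 2) + 4)*17)² = ((6 + 4)*17)² = (10*17)² = 170² = 28900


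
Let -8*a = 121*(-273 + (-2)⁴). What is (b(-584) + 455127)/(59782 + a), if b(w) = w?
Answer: 3636344/509353 ≈ 7.1391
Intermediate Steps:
a = 31097/8 (a = -121*(-273 + (-2)⁴)/8 = -121*(-273 + 16)/8 = -121*(-257)/8 = -⅛*(-31097) = 31097/8 ≈ 3887.1)
(b(-584) + 455127)/(59782 + a) = (-584 + 455127)/(59782 + 31097/8) = 454543/(509353/8) = 454543*(8/509353) = 3636344/509353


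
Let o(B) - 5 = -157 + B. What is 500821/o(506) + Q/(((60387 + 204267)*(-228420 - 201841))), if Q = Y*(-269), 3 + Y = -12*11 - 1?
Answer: 9504772474332173/6718347386946 ≈ 1414.7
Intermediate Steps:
Y = -136 (Y = -3 + (-12*11 - 1) = -3 + (-132 - 1) = -3 - 133 = -136)
o(B) = -152 + B (o(B) = 5 + (-157 + B) = -152 + B)
Q = 36584 (Q = -136*(-269) = 36584)
500821/o(506) + Q/(((60387 + 204267)*(-228420 - 201841))) = 500821/(-152 + 506) + 36584/(((60387 + 204267)*(-228420 - 201841))) = 500821/354 + 36584/((264654*(-430261))) = 500821*(1/354) + 36584/(-113870294694) = 500821/354 + 36584*(-1/113870294694) = 500821/354 - 18292/56935147347 = 9504772474332173/6718347386946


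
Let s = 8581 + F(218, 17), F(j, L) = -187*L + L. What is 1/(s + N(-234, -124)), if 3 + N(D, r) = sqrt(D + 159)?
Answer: 5416/29333131 - 5*I*sqrt(3)/29333131 ≈ 0.00018464 - 2.9524e-7*I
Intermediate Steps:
F(j, L) = -186*L
s = 5419 (s = 8581 - 186*17 = 8581 - 3162 = 5419)
N(D, r) = -3 + sqrt(159 + D) (N(D, r) = -3 + sqrt(D + 159) = -3 + sqrt(159 + D))
1/(s + N(-234, -124)) = 1/(5419 + (-3 + sqrt(159 - 234))) = 1/(5419 + (-3 + sqrt(-75))) = 1/(5419 + (-3 + 5*I*sqrt(3))) = 1/(5416 + 5*I*sqrt(3))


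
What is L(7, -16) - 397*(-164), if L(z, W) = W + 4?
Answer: 65096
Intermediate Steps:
L(z, W) = 4 + W
L(7, -16) - 397*(-164) = (4 - 16) - 397*(-164) = -12 + 65108 = 65096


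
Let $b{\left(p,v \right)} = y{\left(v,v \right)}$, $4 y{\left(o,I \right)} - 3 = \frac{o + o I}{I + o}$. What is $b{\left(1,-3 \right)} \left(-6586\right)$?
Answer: $-3293$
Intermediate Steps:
$y{\left(o,I \right)} = \frac{3}{4} + \frac{o + I o}{4 \left(I + o\right)}$ ($y{\left(o,I \right)} = \frac{3}{4} + \frac{\left(o + o I\right) \frac{1}{I + o}}{4} = \frac{3}{4} + \frac{\left(o + I o\right) \frac{1}{I + o}}{4} = \frac{3}{4} + \frac{\frac{1}{I + o} \left(o + I o\right)}{4} = \frac{3}{4} + \frac{o + I o}{4 \left(I + o\right)}$)
$b{\left(p,v \right)} = \frac{\frac{v^{2}}{4} + \frac{7 v}{4}}{2 v}$ ($b{\left(p,v \right)} = \frac{v + \frac{3 v}{4} + \frac{v v}{4}}{v + v} = \frac{v + \frac{3 v}{4} + \frac{v^{2}}{4}}{2 v} = \frac{1}{2 v} \left(\frac{v^{2}}{4} + \frac{7 v}{4}\right) = \frac{\frac{v^{2}}{4} + \frac{7 v}{4}}{2 v}$)
$b{\left(1,-3 \right)} \left(-6586\right) = \left(\frac{7}{8} + \frac{1}{8} \left(-3\right)\right) \left(-6586\right) = \left(\frac{7}{8} - \frac{3}{8}\right) \left(-6586\right) = \frac{1}{2} \left(-6586\right) = -3293$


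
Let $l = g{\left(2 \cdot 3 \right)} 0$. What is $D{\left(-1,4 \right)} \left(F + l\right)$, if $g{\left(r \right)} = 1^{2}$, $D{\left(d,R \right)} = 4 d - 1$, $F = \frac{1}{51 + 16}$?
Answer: $- \frac{5}{67} \approx -0.074627$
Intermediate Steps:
$F = \frac{1}{67} \approx 0.014925$
$D{\left(d,R \right)} = -1 + 4 d$
$g{\left(r \right)} = 1$
$l = 0$ ($l = 1 \cdot 0 = 0$)
$D{\left(-1,4 \right)} \left(F + l\right) = \left(-1 + 4 \left(-1\right)\right) \left(\frac{1}{67} + 0\right) = \left(-1 - 4\right) \frac{1}{67} = \left(-5\right) \frac{1}{67} = - \frac{5}{67}$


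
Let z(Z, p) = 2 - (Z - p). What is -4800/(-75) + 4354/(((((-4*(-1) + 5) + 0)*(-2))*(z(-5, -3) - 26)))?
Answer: 14849/198 ≈ 74.995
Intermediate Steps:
z(Z, p) = 2 + p - Z (z(Z, p) = 2 + (p - Z) = 2 + p - Z)
-4800/(-75) + 4354/(((((-4*(-1) + 5) + 0)*(-2))*(z(-5, -3) - 26))) = -4800/(-75) + 4354/(((((-4*(-1) + 5) + 0)*(-2))*((2 - 3 - 1*(-5)) - 26))) = -4800*(-1/75) + 4354/(((((4 + 5) + 0)*(-2))*((2 - 3 + 5) - 26))) = 64 + 4354/((((9 + 0)*(-2))*(4 - 26))) = 64 + 4354/(((9*(-2))*(-22))) = 64 + 4354/((-18*(-22))) = 64 + 4354/396 = 64 + 4354*(1/396) = 64 + 2177/198 = 14849/198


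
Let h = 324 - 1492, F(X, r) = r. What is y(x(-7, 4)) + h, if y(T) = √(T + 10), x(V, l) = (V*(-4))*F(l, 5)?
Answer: -1168 + 5*√6 ≈ -1155.8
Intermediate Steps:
x(V, l) = -20*V (x(V, l) = (V*(-4))*5 = -4*V*5 = -20*V)
y(T) = √(10 + T)
h = -1168
y(x(-7, 4)) + h = √(10 - 20*(-7)) - 1168 = √(10 + 140) - 1168 = √150 - 1168 = 5*√6 - 1168 = -1168 + 5*√6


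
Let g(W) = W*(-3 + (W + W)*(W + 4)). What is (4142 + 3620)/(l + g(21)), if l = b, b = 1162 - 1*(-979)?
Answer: 3881/12064 ≈ 0.32170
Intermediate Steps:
b = 2141 (b = 1162 + 979 = 2141)
l = 2141
g(W) = W*(-3 + 2*W*(4 + W)) (g(W) = W*(-3 + (2*W)*(4 + W)) = W*(-3 + 2*W*(4 + W)))
(4142 + 3620)/(l + g(21)) = (4142 + 3620)/(2141 + 21*(-3 + 2*21² + 8*21)) = 7762/(2141 + 21*(-3 + 2*441 + 168)) = 7762/(2141 + 21*(-3 + 882 + 168)) = 7762/(2141 + 21*1047) = 7762/(2141 + 21987) = 7762/24128 = 7762*(1/24128) = 3881/12064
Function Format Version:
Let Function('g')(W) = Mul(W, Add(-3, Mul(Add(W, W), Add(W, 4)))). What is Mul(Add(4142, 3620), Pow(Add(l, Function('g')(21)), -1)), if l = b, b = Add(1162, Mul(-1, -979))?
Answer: Rational(3881, 12064) ≈ 0.32170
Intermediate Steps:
b = 2141 (b = Add(1162, 979) = 2141)
l = 2141
Function('g')(W) = Mul(W, Add(-3, Mul(2, W, Add(4, W)))) (Function('g')(W) = Mul(W, Add(-3, Mul(Mul(2, W), Add(4, W)))) = Mul(W, Add(-3, Mul(2, W, Add(4, W)))))
Mul(Add(4142, 3620), Pow(Add(l, Function('g')(21)), -1)) = Mul(Add(4142, 3620), Pow(Add(2141, Mul(21, Add(-3, Mul(2, Pow(21, 2)), Mul(8, 21)))), -1)) = Mul(7762, Pow(Add(2141, Mul(21, Add(-3, Mul(2, 441), 168))), -1)) = Mul(7762, Pow(Add(2141, Mul(21, Add(-3, 882, 168))), -1)) = Mul(7762, Pow(Add(2141, Mul(21, 1047)), -1)) = Mul(7762, Pow(Add(2141, 21987), -1)) = Mul(7762, Pow(24128, -1)) = Mul(7762, Rational(1, 24128)) = Rational(3881, 12064)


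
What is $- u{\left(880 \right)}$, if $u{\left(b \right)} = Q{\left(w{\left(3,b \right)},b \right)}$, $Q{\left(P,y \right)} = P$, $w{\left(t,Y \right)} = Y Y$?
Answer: $-774400$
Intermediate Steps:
$w{\left(t,Y \right)} = Y^{2}$
$u{\left(b \right)} = b^{2}$
$- u{\left(880 \right)} = - 880^{2} = \left(-1\right) 774400 = -774400$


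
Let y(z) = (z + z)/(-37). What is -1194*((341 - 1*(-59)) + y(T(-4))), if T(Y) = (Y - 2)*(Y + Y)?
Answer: -17556576/37 ≈ -4.7450e+5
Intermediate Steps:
T(Y) = 2*Y*(-2 + Y) (T(Y) = (-2 + Y)*(2*Y) = 2*Y*(-2 + Y))
y(z) = -2*z/37 (y(z) = (2*z)*(-1/37) = -2*z/37)
-1194*((341 - 1*(-59)) + y(T(-4))) = -1194*((341 - 1*(-59)) - 4*(-4)*(-2 - 4)/37) = -1194*((341 + 59) - 4*(-4)*(-6)/37) = -1194*(400 - 2/37*48) = -1194*(400 - 96/37) = -1194*14704/37 = -17556576/37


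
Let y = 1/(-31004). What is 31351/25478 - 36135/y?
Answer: 28543756051471/25478 ≈ 1.1203e+9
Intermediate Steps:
y = -1/31004 ≈ -3.2254e-5
31351/25478 - 36135/y = 31351/25478 - 36135/(-1/31004) = 31351*(1/25478) - 36135*(-31004) = 31351/25478 + 1120329540 = 28543756051471/25478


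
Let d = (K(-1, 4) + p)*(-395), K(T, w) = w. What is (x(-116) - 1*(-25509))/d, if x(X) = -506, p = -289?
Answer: 25003/112575 ≈ 0.22210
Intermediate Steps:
d = 112575 (d = (4 - 289)*(-395) = -285*(-395) = 112575)
(x(-116) - 1*(-25509))/d = (-506 - 1*(-25509))/112575 = (-506 + 25509)*(1/112575) = 25003*(1/112575) = 25003/112575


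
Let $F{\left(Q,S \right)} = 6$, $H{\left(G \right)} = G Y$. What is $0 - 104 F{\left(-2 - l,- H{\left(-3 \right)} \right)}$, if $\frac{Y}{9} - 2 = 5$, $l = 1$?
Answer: $-624$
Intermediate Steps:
$Y = 63$ ($Y = 18 + 9 \cdot 5 = 18 + 45 = 63$)
$H{\left(G \right)} = 63 G$ ($H{\left(G \right)} = G 63 = 63 G$)
$0 - 104 F{\left(-2 - l,- H{\left(-3 \right)} \right)} = 0 - 624 = -624$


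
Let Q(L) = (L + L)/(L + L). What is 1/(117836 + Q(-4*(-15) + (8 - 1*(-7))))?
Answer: 1/117837 ≈ 8.4863e-6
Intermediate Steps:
Q(L) = 1 (Q(L) = (2*L)/((2*L)) = (2*L)*(1/(2*L)) = 1)
1/(117836 + Q(-4*(-15) + (8 - 1*(-7)))) = 1/(117836 + 1) = 1/117837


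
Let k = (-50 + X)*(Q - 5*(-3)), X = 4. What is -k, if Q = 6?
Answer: 966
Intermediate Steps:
k = -966 (k = (-50 + 4)*(6 - 5*(-3)) = -46*(6 + 15) = -46*21 = -966)
-k = -1*(-966) = 966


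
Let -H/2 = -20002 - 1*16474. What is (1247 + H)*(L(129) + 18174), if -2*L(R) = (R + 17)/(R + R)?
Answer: 115968560327/86 ≈ 1.3485e+9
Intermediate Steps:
H = 72952 (H = -2*(-20002 - 1*16474) = -2*(-20002 - 16474) = -2*(-36476) = 72952)
L(R) = -(17 + R)/(4*R) (L(R) = -(R + 17)/(2*(R + R)) = -(17 + R)/(2*(2*R)) = -(17 + R)*1/(2*R)/2 = -(17 + R)/(4*R))
(1247 + H)*(L(129) + 18174) = (1247 + 72952)*((¼)*(-17 - 1*129)/129 + 18174) = 74199*((¼)*(1/129)*(-17 - 129) + 18174) = 74199*((¼)*(1/129)*(-146) + 18174) = 74199*(-73/258 + 18174) = 74199*(4688819/258) = 115968560327/86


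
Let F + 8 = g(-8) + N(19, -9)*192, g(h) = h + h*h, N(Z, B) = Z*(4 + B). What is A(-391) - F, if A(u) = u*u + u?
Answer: 170682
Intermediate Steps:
A(u) = u + u² (A(u) = u² + u = u + u²)
g(h) = h + h²
F = -18192 (F = -8 + (-8*(1 - 8) + (19*(4 - 9))*192) = -8 + (-8*(-7) + (19*(-5))*192) = -8 + (56 - 95*192) = -8 + (56 - 18240) = -8 - 18184 = -18192)
A(-391) - F = -391*(1 - 391) - 1*(-18192) = -391*(-390) + 18192 = 152490 + 18192 = 170682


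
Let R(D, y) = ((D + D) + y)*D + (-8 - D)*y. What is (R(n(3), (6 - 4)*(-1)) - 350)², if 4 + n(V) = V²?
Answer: 80656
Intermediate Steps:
n(V) = -4 + V²
R(D, y) = D*(y + 2*D) + y*(-8 - D) (R(D, y) = (2*D + y)*D + y*(-8 - D) = (y + 2*D)*D + y*(-8 - D) = D*(y + 2*D) + y*(-8 - D))
(R(n(3), (6 - 4)*(-1)) - 350)² = ((-8*(6 - 4)*(-1) + 2*(-4 + 3²)²) - 350)² = ((-16*(-1) + 2*(-4 + 9)²) - 350)² = ((-8*(-2) + 2*5²) - 350)² = ((16 + 2*25) - 350)² = ((16 + 50) - 350)² = (66 - 350)² = (-284)² = 80656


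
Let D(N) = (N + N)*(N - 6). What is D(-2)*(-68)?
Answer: -2176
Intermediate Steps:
D(N) = 2*N*(-6 + N) (D(N) = (2*N)*(-6 + N) = 2*N*(-6 + N))
D(-2)*(-68) = (2*(-2)*(-6 - 2))*(-68) = (2*(-2)*(-8))*(-68) = 32*(-68) = -2176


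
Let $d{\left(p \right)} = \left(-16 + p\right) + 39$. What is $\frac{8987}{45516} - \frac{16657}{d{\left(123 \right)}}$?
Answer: $- \frac{378423955}{3322668} \approx -113.89$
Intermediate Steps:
$d{\left(p \right)} = 23 + p$
$\frac{8987}{45516} - \frac{16657}{d{\left(123 \right)}} = \frac{8987}{45516} - \frac{16657}{23 + 123} = 8987 \cdot \frac{1}{45516} - \frac{16657}{146} = \frac{8987}{45516} - \frac{16657}{146} = - \frac{378423955}{3322668}$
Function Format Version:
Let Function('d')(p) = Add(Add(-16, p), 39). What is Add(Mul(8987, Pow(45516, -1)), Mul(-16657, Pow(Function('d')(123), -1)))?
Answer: Rational(-378423955, 3322668) ≈ -113.89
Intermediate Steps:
Function('d')(p) = Add(23, p)
Add(Mul(8987, Pow(45516, -1)), Mul(-16657, Pow(Function('d')(123), -1))) = Add(Mul(8987, Pow(45516, -1)), Mul(-16657, Pow(Add(23, 123), -1))) = Add(Mul(8987, Rational(1, 45516)), Mul(-16657, Pow(146, -1))) = Add(Rational(8987, 45516), Mul(-16657, Rational(1, 146))) = Add(Rational(8987, 45516), Rational(-16657, 146)) = Rational(-378423955, 3322668)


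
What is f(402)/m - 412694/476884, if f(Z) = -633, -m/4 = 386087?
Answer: -9368254205/10830512524 ≈ -0.86499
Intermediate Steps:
m = -1544348 (m = -4*386087 = -1544348)
f(402)/m - 412694/476884 = -633/(-1544348) - 412694/476884 = -633*(-1/1544348) - 412694*1/476884 = 633/1544348 - 206347/238442 = -9368254205/10830512524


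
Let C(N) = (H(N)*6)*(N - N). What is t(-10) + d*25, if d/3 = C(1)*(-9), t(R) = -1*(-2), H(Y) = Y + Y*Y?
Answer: 2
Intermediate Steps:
H(Y) = Y + Y²
t(R) = 2
C(N) = 0 (C(N) = ((N*(1 + N))*6)*(N - N) = (6*N*(1 + N))*0 = 0)
d = 0 (d = 3*(0*(-9)) = 3*0 = 0)
t(-10) + d*25 = 2 + 0*25 = 2 + 0 = 2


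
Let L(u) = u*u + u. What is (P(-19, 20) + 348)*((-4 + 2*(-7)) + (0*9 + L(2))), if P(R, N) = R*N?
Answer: 384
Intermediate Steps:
L(u) = u + u**2 (L(u) = u**2 + u = u + u**2)
P(R, N) = N*R
(P(-19, 20) + 348)*((-4 + 2*(-7)) + (0*9 + L(2))) = (20*(-19) + 348)*((-4 + 2*(-7)) + (0*9 + 2*(1 + 2))) = (-380 + 348)*((-4 - 14) + (0 + 2*3)) = -32*(-18 + (0 + 6)) = -32*(-18 + 6) = -32*(-12) = 384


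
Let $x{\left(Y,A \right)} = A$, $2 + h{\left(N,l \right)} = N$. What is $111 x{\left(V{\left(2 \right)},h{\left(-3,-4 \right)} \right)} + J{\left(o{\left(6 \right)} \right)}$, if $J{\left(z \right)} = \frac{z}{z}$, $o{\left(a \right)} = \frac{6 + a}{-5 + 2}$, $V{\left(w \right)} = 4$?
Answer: $-554$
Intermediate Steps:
$h{\left(N,l \right)} = -2 + N$
$o{\left(a \right)} = -2 - \frac{a}{3}$ ($o{\left(a \right)} = \frac{6 + a}{-3} = \left(6 + a\right) \left(- \frac{1}{3}\right) = -2 - \frac{a}{3}$)
$J{\left(z \right)} = 1$
$111 x{\left(V{\left(2 \right)},h{\left(-3,-4 \right)} \right)} + J{\left(o{\left(6 \right)} \right)} = 111 \left(-2 - 3\right) + 1 = 111 \left(-5\right) + 1 = -555 + 1 = -554$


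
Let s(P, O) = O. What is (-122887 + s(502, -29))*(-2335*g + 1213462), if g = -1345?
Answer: -535180811892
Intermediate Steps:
(-122887 + s(502, -29))*(-2335*g + 1213462) = (-122887 - 29)*(-2335*(-1345) + 1213462) = -122916*(3140575 + 1213462) = -122916*4354037 = -535180811892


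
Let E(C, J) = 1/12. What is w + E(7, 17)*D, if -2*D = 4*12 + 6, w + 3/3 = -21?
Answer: -97/4 ≈ -24.250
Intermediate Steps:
w = -22 (w = -1 - 21 = -22)
E(C, J) = 1/12
D = -27 (D = -(4*12 + 6)/2 = -(48 + 6)/2 = -½*54 = -27)
w + E(7, 17)*D = -22 + (1/12)*(-27) = -22 - 9/4 = -97/4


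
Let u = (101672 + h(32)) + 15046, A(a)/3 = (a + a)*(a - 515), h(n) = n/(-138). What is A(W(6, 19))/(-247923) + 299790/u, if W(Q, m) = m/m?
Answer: 5082101351/1969087107 ≈ 2.5809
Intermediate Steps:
W(Q, m) = 1
h(n) = -n/138 (h(n) = n*(-1/138) = -n/138)
A(a) = 6*a*(-515 + a) (A(a) = 3*((a + a)*(a - 515)) = 3*((2*a)*(-515 + a)) = 3*(2*a*(-515 + a)) = 6*a*(-515 + a))
u = 8053526/69 (u = (101672 - 1/138*32) + 15046 = (101672 - 16/69) + 15046 = 7015352/69 + 15046 = 8053526/69 ≈ 1.1672e+5)
A(W(6, 19))/(-247923) + 299790/u = (6*1*(-515 + 1))/(-247923) + 299790/(8053526/69) = (6*1*(-514))*(-1/247923) + 299790*(69/8053526) = -3084*(-1/247923) + 10342755/4026763 = 1028/82641 + 10342755/4026763 = 5082101351/1969087107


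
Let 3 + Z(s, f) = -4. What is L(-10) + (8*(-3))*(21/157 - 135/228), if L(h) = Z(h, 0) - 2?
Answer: 5967/2983 ≈ 2.0003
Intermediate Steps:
Z(s, f) = -7 (Z(s, f) = -3 - 4 = -7)
L(h) = -9 (L(h) = -7 - 2 = -9)
L(-10) + (8*(-3))*(21/157 - 135/228) = -9 + (8*(-3))*(21/157 - 135/228) = -9 - 24*(21*(1/157) - 135*1/228) = -9 - 24*(21/157 - 45/76) = -9 - 24*(-5469/11932) = -9 + 32814/2983 = 5967/2983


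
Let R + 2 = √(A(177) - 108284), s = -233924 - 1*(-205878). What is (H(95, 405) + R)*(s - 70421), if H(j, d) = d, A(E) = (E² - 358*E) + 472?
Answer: -39682201 - 98467*I*√139849 ≈ -3.9682e+7 - 3.6823e+7*I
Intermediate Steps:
A(E) = 472 + E² - 358*E
s = -28046 (s = -233924 + 205878 = -28046)
R = -2 + I*√139849 (R = -2 + √((472 + 177² - 358*177) - 108284) = -2 + √((472 + 31329 - 63366) - 108284) = -2 + √(-31565 - 108284) = -2 + √(-139849) = -2 + I*√139849 ≈ -2.0 + 373.96*I)
(H(95, 405) + R)*(s - 70421) = (405 + (-2 + I*√139849))*(-28046 - 70421) = (403 + I*√139849)*(-98467) = -39682201 - 98467*I*√139849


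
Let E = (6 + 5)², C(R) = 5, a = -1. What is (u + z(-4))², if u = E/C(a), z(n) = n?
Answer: 10201/25 ≈ 408.04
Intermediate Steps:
E = 121 (E = 11² = 121)
u = 121/5 ≈ 24.200
(u + z(-4))² = (121/5 - 4)² = (101/5)² = 10201/25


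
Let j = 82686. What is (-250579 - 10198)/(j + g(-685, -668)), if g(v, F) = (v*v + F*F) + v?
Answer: -260777/997450 ≈ -0.26144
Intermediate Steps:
g(v, F) = v + F² + v² (g(v, F) = (v² + F²) + v = (F² + v²) + v = v + F² + v²)
(-250579 - 10198)/(j + g(-685, -668)) = (-250579 - 10198)/(82686 + (-685 + (-668)² + (-685)²)) = -260777/(82686 + (-685 + 446224 + 469225)) = -260777/(82686 + 914764) = -260777/997450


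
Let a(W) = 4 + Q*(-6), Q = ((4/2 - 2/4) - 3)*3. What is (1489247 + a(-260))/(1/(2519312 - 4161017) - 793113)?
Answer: -1222477569495/651028788833 ≈ -1.8778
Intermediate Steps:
Q = -9/2 (Q = ((4*(½) - 2*¼) - 3)*3 = ((2 - ½) - 3)*3 = (3/2 - 3)*3 = -3/2*3 = -9/2 ≈ -4.5000)
a(W) = 31 (a(W) = 4 - 9/2*(-6) = 4 + 27 = 31)
(1489247 + a(-260))/(1/(2519312 - 4161017) - 793113) = (1489247 + 31)/(1/(2519312 - 4161017) - 793113) = 1489278/(1/(-1641705) - 793113) = 1489278/(-1/1641705 - 793113) = 1489278/(-1302057577666/1641705) = 1489278*(-1641705/1302057577666) = -1222477569495/651028788833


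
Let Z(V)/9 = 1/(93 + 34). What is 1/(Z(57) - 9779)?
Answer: -127/1241924 ≈ -0.00010226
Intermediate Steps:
Z(V) = 9/127 (Z(V) = 9/(93 + 34) = 9/127)
1/(Z(57) - 9779) = 1/(9/127 - 9779) = 1/(-1241924/127) = -127/1241924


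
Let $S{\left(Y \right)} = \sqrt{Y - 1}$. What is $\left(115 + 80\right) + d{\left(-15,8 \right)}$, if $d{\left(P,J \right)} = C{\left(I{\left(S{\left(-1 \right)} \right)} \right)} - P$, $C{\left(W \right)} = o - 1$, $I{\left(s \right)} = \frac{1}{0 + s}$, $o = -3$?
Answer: $206$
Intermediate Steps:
$S{\left(Y \right)} = \sqrt{-1 + Y}$
$I{\left(s \right)} = \frac{1}{s}$
$C{\left(W \right)} = -4$ ($C{\left(W \right)} = -3 - 1 = -4$)
$d{\left(P,J \right)} = -4 - P$
$\left(115 + 80\right) + d{\left(-15,8 \right)} = \left(115 + 80\right) - -11 = 195 + \left(-4 + 15\right) = 195 + 11 = 206$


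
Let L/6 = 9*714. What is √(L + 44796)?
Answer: 2*√20838 ≈ 288.71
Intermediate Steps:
L = 38556 (L = 6*(9*714) = 6*6426 = 38556)
√(L + 44796) = √(38556 + 44796) = √83352 = 2*√20838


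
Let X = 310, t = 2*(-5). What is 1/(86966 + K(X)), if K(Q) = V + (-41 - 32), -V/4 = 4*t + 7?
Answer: 1/87025 ≈ 1.1491e-5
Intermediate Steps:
t = -10
V = 132 (V = -4*(4*(-10) + 7) = -4*(-40 + 7) = -4*(-33) = 132)
K(Q) = 59 (K(Q) = 132 + (-41 - 32) = 132 - 73 = 59)
1/(86966 + K(X)) = 1/(86966 + 59) = 1/87025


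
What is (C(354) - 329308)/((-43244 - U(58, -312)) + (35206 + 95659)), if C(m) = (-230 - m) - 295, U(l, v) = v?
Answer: -330187/87933 ≈ -3.7550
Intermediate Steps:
C(m) = -525 - m
(C(354) - 329308)/((-43244 - U(58, -312)) + (35206 + 95659)) = ((-525 - 1*354) - 329308)/((-43244 - 1*(-312)) + (35206 + 95659)) = ((-525 - 354) - 329308)/((-43244 + 312) + 130865) = (-879 - 329308)/(-42932 + 130865) = -330187/87933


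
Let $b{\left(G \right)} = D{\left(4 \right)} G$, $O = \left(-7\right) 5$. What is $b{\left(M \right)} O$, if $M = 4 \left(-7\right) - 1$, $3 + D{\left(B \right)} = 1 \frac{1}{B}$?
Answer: $- \frac{11165}{4} \approx -2791.3$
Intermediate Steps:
$D{\left(B \right)} = -3 + \frac{1}{B}$ ($D{\left(B \right)} = -3 + 1 \frac{1}{B} = -3 + \frac{1}{B}$)
$M = -29$ ($M = -28 - 1 = -29$)
$O = -35$
$b{\left(G \right)} = - \frac{11 G}{4}$ ($b{\left(G \right)} = \left(-3 + \frac{1}{4}\right) G = - \frac{11 G}{4}$)
$b{\left(M \right)} O = \left(- \frac{11}{4}\right) \left(-29\right) \left(-35\right) = \frac{319}{4} \left(-35\right) = - \frac{11165}{4}$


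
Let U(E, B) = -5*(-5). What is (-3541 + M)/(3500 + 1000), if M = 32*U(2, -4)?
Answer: -2741/4500 ≈ -0.60911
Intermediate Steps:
U(E, B) = 25
M = 800 (M = 32*25 = 800)
(-3541 + M)/(3500 + 1000) = (-3541 + 800)/(3500 + 1000) = -2741/4500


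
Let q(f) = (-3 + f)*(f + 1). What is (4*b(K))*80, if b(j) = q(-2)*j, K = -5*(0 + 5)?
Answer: -40000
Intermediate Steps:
q(f) = (1 + f)*(-3 + f) (q(f) = (-3 + f)*(1 + f) = (1 + f)*(-3 + f))
K = -25 (K = -5*5 = -25)
b(j) = 5*j (b(j) = (-3 + (-2)² - 2*(-2))*j = (-3 + 4 + 4)*j = 5*j)
(4*b(K))*80 = (4*(5*(-25)))*80 = (4*(-125))*80 = -500*80 = -40000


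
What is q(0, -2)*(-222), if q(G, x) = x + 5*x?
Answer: 2664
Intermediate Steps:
q(G, x) = 6*x
q(0, -2)*(-222) = (6*(-2))*(-222) = -12*(-222) = 2664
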